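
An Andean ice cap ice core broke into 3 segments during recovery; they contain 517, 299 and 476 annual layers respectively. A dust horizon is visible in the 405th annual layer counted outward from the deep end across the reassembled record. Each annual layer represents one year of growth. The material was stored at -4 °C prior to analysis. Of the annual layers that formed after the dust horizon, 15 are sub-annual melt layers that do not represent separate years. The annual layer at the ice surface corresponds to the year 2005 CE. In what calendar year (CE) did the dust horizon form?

1133 CE

Total annual layers = 517 + 299 + 476 = 1292.
1292 − 405 = 887 annual layers lie beyond the dust horizon toward the ice surface.
Excluding 15 false annual layers: 887 − 15 = 872.
2005 − 872 = 1133 CE.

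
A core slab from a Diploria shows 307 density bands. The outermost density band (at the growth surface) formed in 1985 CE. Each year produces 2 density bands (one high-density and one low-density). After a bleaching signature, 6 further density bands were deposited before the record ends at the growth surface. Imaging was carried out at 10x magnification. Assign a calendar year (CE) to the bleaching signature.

There are 6 density bands younger than the bleaching signature.
6 density bands at 2 per year is 6 / 2 = 3 years.
Counting back 3 years from 1985 CE places the bleaching signature in 1985 − 3 = 1982 CE.

1982 CE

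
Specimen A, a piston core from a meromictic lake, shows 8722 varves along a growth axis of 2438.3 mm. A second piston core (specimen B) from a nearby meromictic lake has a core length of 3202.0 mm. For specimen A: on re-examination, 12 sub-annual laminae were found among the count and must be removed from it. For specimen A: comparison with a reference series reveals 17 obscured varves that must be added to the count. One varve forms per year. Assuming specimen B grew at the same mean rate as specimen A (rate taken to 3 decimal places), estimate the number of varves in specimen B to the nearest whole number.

Specimen A: after corrections the count is 8722 − 12 + 17 = 8727 varves.
A: 2438.3 mm over 8727 years gives 2438.3 / 8727 ≈ 0.279 mm/year.
Specimen B: 3202.0 mm / 0.279 mm per year = 11476.70 years ≈ 11477 varves.

11477 varves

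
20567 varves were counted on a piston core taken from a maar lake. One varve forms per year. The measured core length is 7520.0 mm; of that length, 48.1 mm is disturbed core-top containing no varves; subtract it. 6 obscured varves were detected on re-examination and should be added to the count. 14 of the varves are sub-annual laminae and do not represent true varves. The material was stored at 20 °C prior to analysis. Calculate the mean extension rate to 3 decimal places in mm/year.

0.363 mm/year

Adjusted count: 20567 − 14 + 6 = 20559 varves.
Net length = 7520.0 − 48.1 = 7471.9 mm.
7471.9 mm over 20559 years gives 7471.9 / 20559 ≈ 0.363 mm/year.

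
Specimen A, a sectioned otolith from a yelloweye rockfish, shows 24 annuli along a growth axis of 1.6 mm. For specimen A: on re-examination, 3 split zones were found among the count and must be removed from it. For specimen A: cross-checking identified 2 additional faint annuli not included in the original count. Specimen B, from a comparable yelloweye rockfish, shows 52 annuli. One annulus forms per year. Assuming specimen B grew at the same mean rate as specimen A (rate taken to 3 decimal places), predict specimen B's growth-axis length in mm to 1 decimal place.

3.6 mm

Specimen A: true annulus count = 24 − 3 + 2 = 23.
A: Mean rate = 1.6 mm / 23 years ≈ 0.070 mm/yr.
For B, 0.070 mm/year × 52 years = 3.6 mm.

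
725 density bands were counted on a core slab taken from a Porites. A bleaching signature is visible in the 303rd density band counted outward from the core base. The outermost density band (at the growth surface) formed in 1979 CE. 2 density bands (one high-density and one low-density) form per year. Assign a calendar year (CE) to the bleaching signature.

1768 CE

Between density band 303 and the growth surface there are 725 − 303 = 422 density bands.
422 density bands at 2 per year is 422 / 2 = 211 years.
The density band at the growth surface is 1979 CE, so the bleaching signature dates to 1979 − 211 = 1768 CE.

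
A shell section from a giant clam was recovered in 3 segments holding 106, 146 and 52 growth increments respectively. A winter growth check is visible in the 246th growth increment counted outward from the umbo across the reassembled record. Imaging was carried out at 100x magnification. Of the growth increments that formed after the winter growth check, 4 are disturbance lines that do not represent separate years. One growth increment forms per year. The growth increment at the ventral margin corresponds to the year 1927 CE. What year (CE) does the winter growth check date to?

1873 CE

Total growth increments = 106 + 146 + 52 = 304.
304 − 246 = 58 growth increments lie beyond the winter growth check toward the ventral margin.
Removing the 4 false growth increments leaves 58 − 4 = 54 true growth increments beyond the winter growth check.
1927 − 54 = 1873 CE.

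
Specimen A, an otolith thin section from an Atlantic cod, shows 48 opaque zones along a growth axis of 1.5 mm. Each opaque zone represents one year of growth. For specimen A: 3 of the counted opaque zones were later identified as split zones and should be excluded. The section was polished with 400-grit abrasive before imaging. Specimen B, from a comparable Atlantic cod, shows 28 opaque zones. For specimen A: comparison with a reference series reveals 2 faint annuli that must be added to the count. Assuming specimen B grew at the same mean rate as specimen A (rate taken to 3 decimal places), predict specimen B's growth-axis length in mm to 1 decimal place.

0.9 mm

Specimen A: true opaque zone count = 48 − 3 + 2 = 47.
A: Extension rate ≈ 1.5 / 47 = 0.032 mm per year.
For B, 0.032 mm/year × 28 years = 0.9 mm.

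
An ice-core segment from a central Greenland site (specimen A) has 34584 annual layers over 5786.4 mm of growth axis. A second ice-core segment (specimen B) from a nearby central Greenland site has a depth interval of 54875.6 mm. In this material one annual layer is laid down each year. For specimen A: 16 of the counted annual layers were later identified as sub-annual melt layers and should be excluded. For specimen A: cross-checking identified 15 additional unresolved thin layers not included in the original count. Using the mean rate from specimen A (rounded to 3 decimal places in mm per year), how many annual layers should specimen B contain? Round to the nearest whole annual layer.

Specimen A: after corrections the count is 34584 − 16 + 15 = 34583 annual layers.
A: 5786.4 mm over 34583 years gives 5786.4 / 34583 ≈ 0.167 mm per year.
For B, 54875.6 / 0.167 = 328596.41 years ≈ 328596 annual layers.

328596 annual layers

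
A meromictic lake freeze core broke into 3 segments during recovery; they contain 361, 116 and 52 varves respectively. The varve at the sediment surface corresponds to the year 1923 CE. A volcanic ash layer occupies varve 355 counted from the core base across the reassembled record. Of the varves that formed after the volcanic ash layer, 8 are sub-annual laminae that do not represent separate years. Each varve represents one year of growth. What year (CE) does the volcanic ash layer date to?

1757 CE

Total varves = 361 + 116 + 52 = 529.
Between varve 355 and the sediment surface there are 529 − 355 = 174 varves.
174 − 8 false = 166 true varves after the volcanic ash layer.
1923 − 166 = 1757 CE.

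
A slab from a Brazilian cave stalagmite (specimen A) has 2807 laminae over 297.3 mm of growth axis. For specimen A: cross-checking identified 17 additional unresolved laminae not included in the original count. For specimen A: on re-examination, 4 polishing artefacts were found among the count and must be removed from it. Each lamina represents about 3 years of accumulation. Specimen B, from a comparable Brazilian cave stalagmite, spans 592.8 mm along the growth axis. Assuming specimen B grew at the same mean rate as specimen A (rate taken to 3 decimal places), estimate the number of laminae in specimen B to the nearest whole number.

5646 laminae

Specimen A: correcting the raw count gives 2807 − 4 + 17 = 2820 true laminae.
Specimen A: 2820 laminae at 3 years each span 2820 × 3 = 8460 years.
A: 297.3 mm over 8460 years gives 297.3 / 8460 ≈ 0.035 mm/yr.
For B, 592.8 / 0.035 = 16937.14 years; at 3 years per lamina that is 16937.14 / 3 ≈ 5646 laminae.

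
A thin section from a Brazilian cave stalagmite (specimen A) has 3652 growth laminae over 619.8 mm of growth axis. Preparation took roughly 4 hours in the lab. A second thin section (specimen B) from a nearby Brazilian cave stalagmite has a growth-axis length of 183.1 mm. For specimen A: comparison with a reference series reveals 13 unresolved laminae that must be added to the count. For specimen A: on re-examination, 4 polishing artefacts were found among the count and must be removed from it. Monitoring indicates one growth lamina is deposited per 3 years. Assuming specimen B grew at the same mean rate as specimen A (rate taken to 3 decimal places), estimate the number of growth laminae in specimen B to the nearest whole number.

Specimen A: true growth lamina count = 3652 − 4 + 13 = 3661.
Specimen A: multiplying by 3 years per growth lamina: 3661 × 3 = 10983 years.
A: Mean rate = 619.8 mm / 10983 years ≈ 0.056 mm/yr.
For B, 183.1 / 0.056 = 3269.64 years; at 3 years per growth lamina that is 3269.64 / 3 ≈ 1090 growth laminae.

1090 growth laminae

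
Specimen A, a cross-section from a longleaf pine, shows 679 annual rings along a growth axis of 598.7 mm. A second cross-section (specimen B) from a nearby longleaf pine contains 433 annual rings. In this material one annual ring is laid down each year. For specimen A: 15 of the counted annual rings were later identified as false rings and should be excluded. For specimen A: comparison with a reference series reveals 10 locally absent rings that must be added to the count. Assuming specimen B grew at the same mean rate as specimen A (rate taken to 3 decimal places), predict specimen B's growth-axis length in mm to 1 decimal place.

Specimen A: after corrections the count is 679 − 15 + 10 = 674 annual rings.
A: 598.7 mm over 674 years gives 598.7 / 674 ≈ 0.888 mm/yr.
For B, 0.888 mm/year × 433 years = 384.5 mm.

384.5 mm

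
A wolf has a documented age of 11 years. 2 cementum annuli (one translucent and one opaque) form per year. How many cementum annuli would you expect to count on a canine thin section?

22 cementum annuli

11 years at 2 cementum annuli per year gives 11 × 2 = 22 cementum annuli.
So 22 cementum annuli should be present.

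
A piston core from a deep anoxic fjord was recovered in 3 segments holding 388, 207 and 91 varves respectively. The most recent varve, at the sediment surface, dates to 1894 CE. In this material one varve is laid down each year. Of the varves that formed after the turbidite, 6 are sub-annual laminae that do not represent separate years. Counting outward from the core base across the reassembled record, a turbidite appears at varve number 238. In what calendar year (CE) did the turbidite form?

1452 CE

Total varves = 388 + 207 + 91 = 686.
Between varve 238 and the sediment surface there are 686 − 238 = 448 varves.
Excluding 6 false varves: 448 − 6 = 442.
Counting back 442 years from 1894 CE places the turbidite in 1894 − 442 = 1452 CE.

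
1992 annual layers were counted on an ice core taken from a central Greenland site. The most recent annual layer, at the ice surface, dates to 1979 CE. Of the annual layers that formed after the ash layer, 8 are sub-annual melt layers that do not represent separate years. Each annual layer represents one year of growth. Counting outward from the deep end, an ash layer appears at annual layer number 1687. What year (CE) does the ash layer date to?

The ash layer sits at annual layer 1687 from the deep end, so 1992 − 1687 = 305 annual layers formed after it.
305 − 8 false = 297 true annual layers after the ash layer.
1979 − 297 = 1682 CE.

1682 CE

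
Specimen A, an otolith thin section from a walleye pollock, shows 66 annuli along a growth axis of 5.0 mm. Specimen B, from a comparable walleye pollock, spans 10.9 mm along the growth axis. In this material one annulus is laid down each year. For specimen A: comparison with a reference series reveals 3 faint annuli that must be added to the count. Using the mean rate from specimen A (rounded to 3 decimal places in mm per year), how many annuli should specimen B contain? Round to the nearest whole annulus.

151 annuli

Specimen A: after corrections the count is 66 + 3 = 69 annuli.
A: 5.0 mm over 69 years gives 5.0 / 69 ≈ 0.072 mm/yr.
For B, 10.9 / 0.072 = 151.39 years ≈ 151 annuli.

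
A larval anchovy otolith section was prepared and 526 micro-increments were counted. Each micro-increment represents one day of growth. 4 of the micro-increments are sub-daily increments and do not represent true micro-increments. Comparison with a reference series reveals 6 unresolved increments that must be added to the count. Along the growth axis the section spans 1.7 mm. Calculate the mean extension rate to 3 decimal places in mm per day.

0.003 mm per day

After corrections the count is 526 − 4 + 6 = 528 micro-increments.
Extension rate ≈ 1.7 / 528 = 0.003 mm per day.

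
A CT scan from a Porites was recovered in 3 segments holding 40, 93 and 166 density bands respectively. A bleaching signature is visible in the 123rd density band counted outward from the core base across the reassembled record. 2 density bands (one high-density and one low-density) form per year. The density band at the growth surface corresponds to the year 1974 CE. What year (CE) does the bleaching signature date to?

1886 CE

Total density bands = 40 + 93 + 166 = 299.
Between density band 123 and the growth surface there are 299 − 123 = 176 density bands.
Dividing by 2 density bands per year: 176 / 2 = 88 years.
Counting back 88 years from 1974 CE places the bleaching signature in 1974 − 88 = 1886 CE.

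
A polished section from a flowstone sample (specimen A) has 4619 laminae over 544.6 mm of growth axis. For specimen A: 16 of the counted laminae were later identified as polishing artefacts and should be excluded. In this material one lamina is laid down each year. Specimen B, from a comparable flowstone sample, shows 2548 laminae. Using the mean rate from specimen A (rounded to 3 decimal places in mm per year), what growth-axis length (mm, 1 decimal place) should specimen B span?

Specimen A: adjusted count: 4619 − 16 = 4603 laminae.
A: Extension rate ≈ 544.6 / 4603 = 0.118 mm/year.
B's length ≈ 0.118 × 2548 = 300.7 mm.

300.7 mm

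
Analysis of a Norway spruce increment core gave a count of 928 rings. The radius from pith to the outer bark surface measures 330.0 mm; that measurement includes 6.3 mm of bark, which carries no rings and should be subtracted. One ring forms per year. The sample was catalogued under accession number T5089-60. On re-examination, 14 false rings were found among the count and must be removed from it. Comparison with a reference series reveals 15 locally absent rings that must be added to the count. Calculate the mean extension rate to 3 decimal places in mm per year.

0.348 mm per year

After corrections the count is 928 − 14 + 15 = 929 rings.
Removing the 6.3 mm offcut leaves 330.0 − 6.3 = 323.7 mm.
323.7 mm over 929 years gives 323.7 / 929 ≈ 0.348 mm per year.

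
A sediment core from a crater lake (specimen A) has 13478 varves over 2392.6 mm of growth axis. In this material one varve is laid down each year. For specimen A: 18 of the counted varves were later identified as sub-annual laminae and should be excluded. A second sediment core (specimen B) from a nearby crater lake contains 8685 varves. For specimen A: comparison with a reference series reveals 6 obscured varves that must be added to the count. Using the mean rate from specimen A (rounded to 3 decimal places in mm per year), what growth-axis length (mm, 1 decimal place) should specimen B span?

1545.9 mm

Specimen A: adjusted count: 13478 − 18 + 6 = 13466 varves.
A: 2392.6 mm over 13466 years gives 2392.6 / 13466 ≈ 0.178 mm/year.
Length of B = 0.178 × 8685 = 1545.9 mm.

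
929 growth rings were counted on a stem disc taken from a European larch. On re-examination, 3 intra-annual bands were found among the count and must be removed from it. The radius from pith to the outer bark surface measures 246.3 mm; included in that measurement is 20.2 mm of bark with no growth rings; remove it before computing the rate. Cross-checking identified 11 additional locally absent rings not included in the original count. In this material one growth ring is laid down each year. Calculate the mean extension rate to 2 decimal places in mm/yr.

Correcting the raw count gives 929 − 3 + 11 = 937 true growth rings.
Removing the 20.2 mm offcut leaves 246.3 − 20.2 = 226.1 mm.
Mean rate = 226.1 mm / 937 years ≈ 0.24 mm/yr.

0.24 mm/yr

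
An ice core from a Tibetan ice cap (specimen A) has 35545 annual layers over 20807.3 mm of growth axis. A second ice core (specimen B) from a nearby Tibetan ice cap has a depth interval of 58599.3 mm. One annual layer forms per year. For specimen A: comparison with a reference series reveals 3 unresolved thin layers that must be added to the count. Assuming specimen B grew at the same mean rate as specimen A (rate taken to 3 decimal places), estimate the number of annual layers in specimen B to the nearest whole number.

Specimen A: adjusted count: 35545 + 3 = 35548 annual layers.
A: 20807.3 mm over 35548 years gives 20807.3 / 35548 ≈ 0.585 mm per year.
Specimen B: 58599.3 mm / 0.585 mm per year = 100169.74 years ≈ 100170 annual layers.

100170 annual layers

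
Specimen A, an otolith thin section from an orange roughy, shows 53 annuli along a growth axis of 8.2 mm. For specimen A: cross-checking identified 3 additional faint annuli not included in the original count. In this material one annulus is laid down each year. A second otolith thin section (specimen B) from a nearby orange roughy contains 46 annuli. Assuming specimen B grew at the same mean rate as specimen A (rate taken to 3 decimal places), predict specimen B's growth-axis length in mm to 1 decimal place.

Specimen A: after corrections the count is 53 + 3 = 56 annuli.
A: 8.2 mm over 56 years gives 8.2 / 56 ≈ 0.146 mm/yr.
B's length ≈ 0.146 × 46 = 6.7 mm.

6.7 mm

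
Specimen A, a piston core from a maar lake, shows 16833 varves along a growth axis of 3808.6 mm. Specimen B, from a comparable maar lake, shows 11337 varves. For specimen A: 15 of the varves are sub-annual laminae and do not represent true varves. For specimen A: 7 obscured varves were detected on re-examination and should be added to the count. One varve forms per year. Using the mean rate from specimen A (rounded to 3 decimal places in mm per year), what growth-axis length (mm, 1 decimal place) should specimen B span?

Specimen A: adjusted count: 16833 − 15 + 7 = 16825 varves.
A: 3808.6 mm over 16825 years gives 3808.6 / 16825 ≈ 0.226 mm/yr.
For B, 0.226 mm/year × 11337 years = 2562.2 mm.

2562.2 mm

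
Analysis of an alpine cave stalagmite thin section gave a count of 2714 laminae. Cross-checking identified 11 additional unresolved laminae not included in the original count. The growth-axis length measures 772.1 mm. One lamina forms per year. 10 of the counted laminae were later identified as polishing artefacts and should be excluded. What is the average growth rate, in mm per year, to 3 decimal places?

0.284 mm per year

After corrections the count is 2714 − 10 + 11 = 2715 laminae.
Mean rate = 772.1 mm / 2715 years ≈ 0.284 mm per year.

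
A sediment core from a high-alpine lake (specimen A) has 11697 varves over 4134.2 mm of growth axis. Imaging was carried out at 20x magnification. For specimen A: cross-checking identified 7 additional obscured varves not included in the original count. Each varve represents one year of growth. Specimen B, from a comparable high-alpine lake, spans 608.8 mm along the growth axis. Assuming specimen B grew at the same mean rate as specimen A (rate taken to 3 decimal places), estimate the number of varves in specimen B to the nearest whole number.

Specimen A: correcting the raw count gives 11697 + 7 = 11704 true varves.
A: 4134.2 mm over 11704 years gives 4134.2 / 11704 ≈ 0.353 mm per year.
For B, 608.8 / 0.353 = 1724.65 years ≈ 1725 varves.

1725 varves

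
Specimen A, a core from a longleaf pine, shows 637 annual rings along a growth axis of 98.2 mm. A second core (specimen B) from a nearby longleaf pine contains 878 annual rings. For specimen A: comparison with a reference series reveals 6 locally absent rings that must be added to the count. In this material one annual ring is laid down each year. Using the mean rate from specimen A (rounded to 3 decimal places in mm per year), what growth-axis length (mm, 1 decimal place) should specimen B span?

Specimen A: true annual ring count = 637 + 6 = 643.
A: Mean rate = 98.2 mm / 643 years ≈ 0.153 mm per year.
B's length ≈ 0.153 × 878 = 134.3 mm.

134.3 mm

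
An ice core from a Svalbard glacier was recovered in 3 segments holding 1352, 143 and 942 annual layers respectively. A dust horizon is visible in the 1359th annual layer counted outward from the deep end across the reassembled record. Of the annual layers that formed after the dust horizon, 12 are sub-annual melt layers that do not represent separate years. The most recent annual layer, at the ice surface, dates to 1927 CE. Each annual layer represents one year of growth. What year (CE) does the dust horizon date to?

Total annual layers = 1352 + 143 + 942 = 2437.
Between annual layer 1359 and the ice surface there are 2437 − 1359 = 1078 annual layers.
Excluding 12 false annual layers: 1078 − 12 = 1066.
The annual layer at the ice surface is 1927 CE, so the dust horizon dates to 1927 − 1066 = 861 CE.

861 CE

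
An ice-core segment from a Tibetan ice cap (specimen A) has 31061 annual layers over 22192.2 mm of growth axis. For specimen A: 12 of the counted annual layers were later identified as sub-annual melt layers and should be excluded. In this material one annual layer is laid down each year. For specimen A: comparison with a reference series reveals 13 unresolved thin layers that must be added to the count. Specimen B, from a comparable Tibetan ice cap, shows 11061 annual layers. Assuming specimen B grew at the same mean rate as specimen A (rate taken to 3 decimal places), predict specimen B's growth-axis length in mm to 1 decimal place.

Specimen A: adjusted count: 31061 − 12 + 13 = 31062 annual layers.
A: Mean rate = 22192.2 mm / 31062 years ≈ 0.714 mm per year.
B's length ≈ 0.714 × 11061 = 7897.6 mm.

7897.6 mm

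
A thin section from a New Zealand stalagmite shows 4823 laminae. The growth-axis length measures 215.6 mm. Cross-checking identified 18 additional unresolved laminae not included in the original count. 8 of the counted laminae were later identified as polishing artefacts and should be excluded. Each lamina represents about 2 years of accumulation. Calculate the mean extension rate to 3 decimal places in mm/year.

Correcting the raw count gives 4823 − 8 + 18 = 4833 true laminae.
4833 laminae at 2 years each span 4833 × 2 = 9666 years.
Mean rate = 215.6 mm / 9666 years ≈ 0.022 mm/year.

0.022 mm/year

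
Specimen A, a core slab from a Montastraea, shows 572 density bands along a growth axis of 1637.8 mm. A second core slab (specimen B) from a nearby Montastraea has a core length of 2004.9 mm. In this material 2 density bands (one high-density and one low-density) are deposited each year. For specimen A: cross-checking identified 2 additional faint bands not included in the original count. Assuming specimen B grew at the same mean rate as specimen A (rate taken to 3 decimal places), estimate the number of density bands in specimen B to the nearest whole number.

703 density bands

Specimen A: adjusted count: 572 + 2 = 574 density bands.
Specimen A: dividing by 2 density bands per year: 574 / 2 = 287 years.
A: 1637.8 mm over 287 years gives 1637.8 / 287 ≈ 5.707 mm/year.
Specimen B: 2004.9 mm / 5.707 mm per year = 351.31 years; at 2 density bands per year that is 351.31 × 2 ≈ 703 density bands.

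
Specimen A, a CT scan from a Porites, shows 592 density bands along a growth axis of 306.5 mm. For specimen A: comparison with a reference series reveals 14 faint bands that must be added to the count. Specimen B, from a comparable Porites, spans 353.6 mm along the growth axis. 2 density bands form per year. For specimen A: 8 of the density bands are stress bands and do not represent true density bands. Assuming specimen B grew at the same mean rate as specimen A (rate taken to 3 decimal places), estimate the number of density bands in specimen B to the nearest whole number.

690 density bands

Specimen A: true density band count = 592 − 8 + 14 = 598.
Specimen A: dividing by 2 density bands per year: 598 / 2 = 299 years.
A: Extension rate ≈ 306.5 / 299 = 1.025 mm per year.
Specimen B: 353.6 mm / 1.025 mm per year = 344.98 years; at 2 density bands per year that is 344.98 × 2 ≈ 690 density bands.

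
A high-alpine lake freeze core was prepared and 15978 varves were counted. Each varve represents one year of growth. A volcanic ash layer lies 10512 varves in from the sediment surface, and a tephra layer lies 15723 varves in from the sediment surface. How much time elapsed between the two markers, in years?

5211 years

The two markers are separated by 15723 − 10512 = 5211 varves.
At one varve per year, 5211 years elapsed between them.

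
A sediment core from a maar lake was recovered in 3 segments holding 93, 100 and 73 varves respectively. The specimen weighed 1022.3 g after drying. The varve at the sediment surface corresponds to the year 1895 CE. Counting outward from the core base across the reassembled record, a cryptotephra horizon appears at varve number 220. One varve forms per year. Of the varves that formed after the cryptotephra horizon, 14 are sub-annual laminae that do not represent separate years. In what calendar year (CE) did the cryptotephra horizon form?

1863 CE

Total varves = 93 + 100 + 73 = 266.
The cryptotephra horizon sits at varve 220 from the core base, so 266 − 220 = 46 varves formed after it.
46 − 14 false = 32 true varves after the cryptotephra horizon.
Counting back 32 years from 1895 CE places the cryptotephra horizon in 1895 − 32 = 1863 CE.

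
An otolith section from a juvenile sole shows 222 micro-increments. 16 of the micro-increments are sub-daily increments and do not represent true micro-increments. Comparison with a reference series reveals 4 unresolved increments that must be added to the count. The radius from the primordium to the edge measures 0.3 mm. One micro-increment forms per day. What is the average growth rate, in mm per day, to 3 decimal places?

Correcting the raw count gives 222 − 16 + 4 = 210 true micro-increments.
Mean rate = 0.3 mm / 210 days ≈ 0.001 mm per day.

0.001 mm per day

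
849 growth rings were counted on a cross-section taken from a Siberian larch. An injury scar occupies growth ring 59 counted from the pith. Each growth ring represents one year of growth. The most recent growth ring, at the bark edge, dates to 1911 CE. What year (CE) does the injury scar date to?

Between growth ring 59 and the bark edge there are 849 − 59 = 790 growth rings.
1911 − 790 = 1121 CE.

1121 CE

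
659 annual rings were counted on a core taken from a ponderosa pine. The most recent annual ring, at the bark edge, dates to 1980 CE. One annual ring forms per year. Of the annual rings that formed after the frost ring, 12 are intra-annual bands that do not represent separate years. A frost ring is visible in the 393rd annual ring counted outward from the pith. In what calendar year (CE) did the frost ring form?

The frost ring sits at annual ring 393 from the pith, so 659 − 393 = 266 annual rings formed after it.
Removing the 12 false annual rings leaves 266 − 12 = 254 true annual rings beyond the frost ring.
Counting back 254 years from 1980 CE places the frost ring in 1980 − 254 = 1726 CE.

1726 CE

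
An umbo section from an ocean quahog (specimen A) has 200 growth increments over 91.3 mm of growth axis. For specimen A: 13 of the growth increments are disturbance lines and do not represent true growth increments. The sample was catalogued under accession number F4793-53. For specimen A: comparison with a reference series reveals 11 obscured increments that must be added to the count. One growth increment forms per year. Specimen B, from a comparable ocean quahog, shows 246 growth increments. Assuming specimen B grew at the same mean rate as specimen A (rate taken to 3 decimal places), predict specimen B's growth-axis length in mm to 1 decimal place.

113.4 mm

Specimen A: after corrections the count is 200 − 13 + 11 = 198 growth increments.
A: Extension rate ≈ 91.3 / 198 = 0.461 mm/yr.
B's length ≈ 0.461 × 246 = 113.4 mm.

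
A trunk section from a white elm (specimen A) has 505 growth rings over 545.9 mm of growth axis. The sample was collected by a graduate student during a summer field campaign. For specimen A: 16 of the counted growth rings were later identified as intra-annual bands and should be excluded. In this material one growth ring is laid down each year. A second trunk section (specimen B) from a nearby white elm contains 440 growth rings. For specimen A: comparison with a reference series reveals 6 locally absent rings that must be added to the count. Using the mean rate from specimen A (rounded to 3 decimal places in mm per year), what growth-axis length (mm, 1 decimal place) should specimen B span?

485.3 mm

Specimen A: correcting the raw count gives 505 − 16 + 6 = 495 true growth rings.
A: Mean rate = 545.9 mm / 495 years ≈ 1.103 mm/yr.
B's length ≈ 1.103 × 440 = 485.3 mm.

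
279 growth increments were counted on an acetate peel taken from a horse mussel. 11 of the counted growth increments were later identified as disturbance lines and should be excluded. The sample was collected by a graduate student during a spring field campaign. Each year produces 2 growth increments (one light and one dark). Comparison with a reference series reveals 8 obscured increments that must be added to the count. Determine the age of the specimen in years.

138 years

Adjusted count: 279 − 11 + 8 = 276 growth increments.
Dividing by 2 growth increments per year: 276 / 2 = 138 years.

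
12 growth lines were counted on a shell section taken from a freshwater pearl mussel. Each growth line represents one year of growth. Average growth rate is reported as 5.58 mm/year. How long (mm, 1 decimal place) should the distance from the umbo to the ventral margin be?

67.0 mm

12 years of growth are recorded.
12 years at 5.58 mm/year gives 5.58 × 12 = 67.0 mm.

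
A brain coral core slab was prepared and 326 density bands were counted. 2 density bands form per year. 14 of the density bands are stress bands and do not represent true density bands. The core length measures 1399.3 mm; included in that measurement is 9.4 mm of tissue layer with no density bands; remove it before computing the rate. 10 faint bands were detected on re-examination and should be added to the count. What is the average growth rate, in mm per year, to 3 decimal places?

Adjusted count: 326 − 14 + 10 = 322 density bands.
With 2 density bands per year, 322 / 2 = 161 years.
Net length = 1399.3 − 9.4 = 1389.9 mm.
Mean rate = 1389.9 mm / 161 years ≈ 8.633 mm per year.

8.633 mm per year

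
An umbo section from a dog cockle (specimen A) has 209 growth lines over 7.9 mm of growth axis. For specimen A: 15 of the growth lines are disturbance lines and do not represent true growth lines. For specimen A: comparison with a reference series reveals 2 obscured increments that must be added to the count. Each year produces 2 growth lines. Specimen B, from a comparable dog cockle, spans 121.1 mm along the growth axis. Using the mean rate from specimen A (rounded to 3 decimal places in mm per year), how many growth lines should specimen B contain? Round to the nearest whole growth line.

Specimen A: after corrections the count is 209 − 15 + 2 = 196 growth lines.
Specimen A: dividing by 2 growth lines per year: 196 / 2 = 98 years.
A: 7.9 mm over 98 years gives 7.9 / 98 ≈ 0.081 mm/year.
For B, 121.1 / 0.081 = 1495.06 years; at 2 growth lines per year that is 1495.06 × 2 ≈ 2990 growth lines.

2990 growth lines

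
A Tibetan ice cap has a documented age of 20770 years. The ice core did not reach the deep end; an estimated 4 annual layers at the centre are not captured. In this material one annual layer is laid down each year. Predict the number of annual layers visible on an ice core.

At one annual layer per year, 20770 years correspond to 20770 annual layers.
Subtracting the 4 annual layers not captured gives 20770 − 4 = 20766 annual layers in the record.

20766 annual layers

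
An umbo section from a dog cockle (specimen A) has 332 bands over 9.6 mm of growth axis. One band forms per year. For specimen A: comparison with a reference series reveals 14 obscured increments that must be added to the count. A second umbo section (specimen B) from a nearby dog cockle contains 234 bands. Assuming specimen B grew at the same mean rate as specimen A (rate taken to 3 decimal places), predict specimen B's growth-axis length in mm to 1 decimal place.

Specimen A: adjusted count: 332 + 14 = 346 bands.
A: 9.6 mm over 346 years gives 9.6 / 346 ≈ 0.028 mm/year.
B's length ≈ 0.028 × 234 = 6.6 mm.

6.6 mm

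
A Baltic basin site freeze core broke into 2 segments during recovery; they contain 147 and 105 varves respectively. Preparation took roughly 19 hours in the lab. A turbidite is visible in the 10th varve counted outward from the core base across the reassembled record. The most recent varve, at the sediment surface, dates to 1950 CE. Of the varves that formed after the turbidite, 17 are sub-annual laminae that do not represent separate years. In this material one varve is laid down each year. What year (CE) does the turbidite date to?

Total varves = 147 + 105 = 252.
252 − 10 = 242 varves lie beyond the turbidite toward the sediment surface.
Excluding 17 false varves: 242 − 17 = 225.
The varve at the sediment surface is 1950 CE, so the turbidite dates to 1950 − 225 = 1725 CE.

1725 CE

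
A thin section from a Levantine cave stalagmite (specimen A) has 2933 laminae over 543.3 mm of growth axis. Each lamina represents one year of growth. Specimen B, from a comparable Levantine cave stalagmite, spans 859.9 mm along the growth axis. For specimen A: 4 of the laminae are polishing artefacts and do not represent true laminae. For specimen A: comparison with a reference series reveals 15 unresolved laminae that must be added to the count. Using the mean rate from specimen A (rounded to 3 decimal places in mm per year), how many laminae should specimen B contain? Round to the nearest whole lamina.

Specimen A: adjusted count: 2933 − 4 + 15 = 2944 laminae.
A: 543.3 mm over 2944 years gives 543.3 / 2944 ≈ 0.185 mm/year.
Specimen B: 859.9 mm / 0.185 mm per year = 4648.11 years ≈ 4648 laminae.

4648 laminae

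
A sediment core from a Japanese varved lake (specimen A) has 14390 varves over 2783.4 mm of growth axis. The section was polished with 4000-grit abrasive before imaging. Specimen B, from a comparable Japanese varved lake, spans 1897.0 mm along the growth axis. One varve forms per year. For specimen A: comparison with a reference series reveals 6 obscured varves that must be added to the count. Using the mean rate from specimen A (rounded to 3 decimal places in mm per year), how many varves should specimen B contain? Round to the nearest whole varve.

9829 varves

Specimen A: true varve count = 14390 + 6 = 14396.
A: Mean rate = 2783.4 mm / 14396 years ≈ 0.193 mm/year.
B spans 1897.0 / 0.193 = 9829.02 years ≈ 9829 varves.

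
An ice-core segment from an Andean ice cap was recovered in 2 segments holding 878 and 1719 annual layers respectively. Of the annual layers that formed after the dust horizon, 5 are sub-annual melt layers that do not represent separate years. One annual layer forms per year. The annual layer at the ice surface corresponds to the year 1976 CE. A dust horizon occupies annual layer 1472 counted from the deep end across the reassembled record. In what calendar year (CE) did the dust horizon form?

856 CE

Total annual layers = 878 + 1719 = 2597.
2597 − 1472 = 1125 annual layers lie beyond the dust horizon toward the ice surface.
1125 − 5 false = 1120 true annual layers after the dust horizon.
Counting back 1120 years from 1976 CE places the dust horizon in 1976 − 1120 = 856 CE.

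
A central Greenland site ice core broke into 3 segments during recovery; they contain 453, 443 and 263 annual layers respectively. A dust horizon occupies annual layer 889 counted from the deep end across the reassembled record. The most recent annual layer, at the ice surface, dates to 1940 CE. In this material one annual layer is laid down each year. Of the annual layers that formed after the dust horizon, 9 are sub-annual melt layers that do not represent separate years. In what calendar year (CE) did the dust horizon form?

1679 CE

Total annual layers = 453 + 443 + 263 = 1159.
The dust horizon sits at annual layer 889 from the deep end, so 1159 − 889 = 270 annual layers formed after it.
270 − 9 false = 261 true annual layers after the dust horizon.
1940 − 261 = 1679 CE.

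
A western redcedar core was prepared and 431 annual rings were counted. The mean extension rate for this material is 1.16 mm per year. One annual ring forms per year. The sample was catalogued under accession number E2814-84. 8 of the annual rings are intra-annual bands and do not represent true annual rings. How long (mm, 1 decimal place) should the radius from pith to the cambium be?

Correcting the raw count gives 431 − 8 = 423 true annual rings.
Length ≈ 1.16 × 423 = 490.7 mm.

490.7 mm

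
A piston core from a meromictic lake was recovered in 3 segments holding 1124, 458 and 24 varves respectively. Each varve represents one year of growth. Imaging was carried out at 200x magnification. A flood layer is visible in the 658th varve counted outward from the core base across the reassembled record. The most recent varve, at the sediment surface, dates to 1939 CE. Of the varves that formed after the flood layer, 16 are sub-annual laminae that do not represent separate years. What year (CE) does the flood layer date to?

1007 CE

Total varves = 1124 + 458 + 24 = 1606.
1606 − 658 = 948 varves lie beyond the flood layer toward the sediment surface.
948 − 16 false = 932 true varves after the flood layer.
The varve at the sediment surface is 1939 CE, so the flood layer dates to 1939 − 932 = 1007 CE.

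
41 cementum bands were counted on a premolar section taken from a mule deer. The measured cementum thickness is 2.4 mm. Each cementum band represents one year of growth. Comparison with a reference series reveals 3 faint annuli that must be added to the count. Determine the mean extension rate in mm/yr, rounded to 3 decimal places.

0.055 mm/yr

True cementum band count = 41 + 3 = 44.
Mean rate = 2.4 mm / 44 years ≈ 0.055 mm/yr.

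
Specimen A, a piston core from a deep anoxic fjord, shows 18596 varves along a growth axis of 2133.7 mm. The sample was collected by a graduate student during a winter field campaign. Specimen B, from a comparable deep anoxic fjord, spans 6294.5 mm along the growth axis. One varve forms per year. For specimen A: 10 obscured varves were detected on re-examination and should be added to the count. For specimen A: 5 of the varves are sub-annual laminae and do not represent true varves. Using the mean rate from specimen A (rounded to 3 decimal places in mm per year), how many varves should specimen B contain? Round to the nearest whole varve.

Specimen A: correcting the raw count gives 18596 − 5 + 10 = 18601 true varves.
A: Mean rate = 2133.7 mm / 18601 years ≈ 0.115 mm/yr.
For B, 6294.5 / 0.115 = 54734.78 years ≈ 54735 varves.

54735 varves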